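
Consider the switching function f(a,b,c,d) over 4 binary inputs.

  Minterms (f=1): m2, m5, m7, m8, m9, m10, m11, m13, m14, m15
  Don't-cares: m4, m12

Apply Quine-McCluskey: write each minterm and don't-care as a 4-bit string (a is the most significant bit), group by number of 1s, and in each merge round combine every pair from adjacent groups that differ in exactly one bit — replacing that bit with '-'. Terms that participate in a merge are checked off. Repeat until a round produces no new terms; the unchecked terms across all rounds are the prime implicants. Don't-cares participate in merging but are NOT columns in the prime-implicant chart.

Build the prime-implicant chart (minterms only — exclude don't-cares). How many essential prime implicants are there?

Round 0: 0010✓ 0100✓ 0101✓ 0111✓ 1000✓ 1001✓ 1010✓ 1011✓ 1100✓ 1101✓ 1110✓ 1111✓
Round 1: -010 -100✓ -101✓ -111✓ 01-1✓ 010-✓ 1-00✓ 1-01✓ 1-10✓ 1-11✓ 10-0✓ 10-1✓ 100-✓ 101-✓ 11-0✓ 11-1✓ 110-✓ 111-✓
Round 2: -1-1 -10- 1--0✓ 1--1✓ 1-0-✓ 1-1-✓ 10--✓ 11--✓
Round 3: 1---
PIs = {-010, -1-1, -10-, 1---}
Coverage chart:
  m2: -010 ←essential
  m5: -1-1,-10-
  m7: -1-1 ←essential
  m8: 1--- ←essential
  m9: 1--- ←essential
  m10: -010,1---
  m11: 1--- ←essential
  m13: -1-1,-10-,1---
  m14: 1--- ←essential
  m15: -1-1,1---
Essential: -010, -1-1, 1---

3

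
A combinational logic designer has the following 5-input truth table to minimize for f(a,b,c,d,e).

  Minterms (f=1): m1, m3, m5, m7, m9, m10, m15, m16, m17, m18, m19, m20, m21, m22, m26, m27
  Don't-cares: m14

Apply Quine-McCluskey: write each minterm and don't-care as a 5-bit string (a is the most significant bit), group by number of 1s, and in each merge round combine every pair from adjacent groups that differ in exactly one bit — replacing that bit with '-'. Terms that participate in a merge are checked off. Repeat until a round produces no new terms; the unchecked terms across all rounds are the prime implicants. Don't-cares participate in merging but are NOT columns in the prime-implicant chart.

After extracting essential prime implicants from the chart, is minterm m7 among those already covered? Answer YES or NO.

[col 0] 00001*, 00011*, 00101*, 00111*, 01001*, 01010*, 01110*, 01111*, 10000*, 10001*, 10010*, 10011*, 10100*, 10101*, 10110*, 11010*, 11011*
[col 1] -0001*, -0011*, -0101*, -1010, 0-001, 0-111, 00-01*, 00-11*, 000-1*, 001-1*, 01-10, 0111-, 1-010*, 1-011*, 10-00*, 10-01*, 10-10*, 100-0*, 100-1*, 1000-*, 1001-*, 101-0*, 1010-*, 1101-*
[col 2] -0-01, -00-1, 00--1, 1-01-, 10--0, 10-0-, 100--
Prime implicants: -0-01, -00-1, -1010, 0-001, 0-111, 00--1, 01-10, 0111-, 1-01-, 10--0, 10-0-, 100--
PI chart (minterm → PIs covering it):
  1 | -0-01,-00-1,0-001,00--1
  3 | -00-1,00--1
  5 | -0-01,00--1
  7 | 0-111,00--1
  9 | 0-001  (sole → essential)
  10 | -1010,01-10
  15 | 0-111,0111-
  16 | 10--0,10-0-,100--
  17 | -0-01,-00-1,10-0-,100--
  18 | 1-01-,10--0,100--
  19 | -00-1,1-01-,100--
  20 | 10--0,10-0-
  21 | -0-01,10-0-
  22 | 10--0  (sole → essential)
  26 | -1010,1-01-
  27 | 1-01-  (sole → essential)
Essential prime implicants: 0-001, 1-01-, 10--0

NO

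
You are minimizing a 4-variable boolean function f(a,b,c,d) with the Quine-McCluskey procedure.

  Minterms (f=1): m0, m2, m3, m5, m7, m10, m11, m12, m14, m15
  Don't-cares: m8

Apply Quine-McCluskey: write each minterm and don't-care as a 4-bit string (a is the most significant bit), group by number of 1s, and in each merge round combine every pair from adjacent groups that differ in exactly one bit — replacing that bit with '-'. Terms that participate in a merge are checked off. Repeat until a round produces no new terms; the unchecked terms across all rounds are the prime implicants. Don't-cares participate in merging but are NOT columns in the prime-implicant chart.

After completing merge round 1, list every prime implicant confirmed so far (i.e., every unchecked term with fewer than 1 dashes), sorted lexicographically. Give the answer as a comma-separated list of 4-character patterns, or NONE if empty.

Round 0: 0000✓ 0010✓ 0011✓ 0101✓ 0111✓ 1000✓ 1010✓ 1011✓ 1100✓ 1110✓ 1111✓
Round 1: -000✓ -010✓ -011✓ -111✓ 0-11✓ 00-0✓ 001-✓ 01-1 1-00✓ 1-10✓ 1-11✓ 10-0✓ 101-✓ 11-0✓ 111-✓
Round 2: --11 -0-0 -01- 1--0 1-1-
PIs = {--11, -0-0, -01-, 01-1, 1--0, 1-1-}

NONE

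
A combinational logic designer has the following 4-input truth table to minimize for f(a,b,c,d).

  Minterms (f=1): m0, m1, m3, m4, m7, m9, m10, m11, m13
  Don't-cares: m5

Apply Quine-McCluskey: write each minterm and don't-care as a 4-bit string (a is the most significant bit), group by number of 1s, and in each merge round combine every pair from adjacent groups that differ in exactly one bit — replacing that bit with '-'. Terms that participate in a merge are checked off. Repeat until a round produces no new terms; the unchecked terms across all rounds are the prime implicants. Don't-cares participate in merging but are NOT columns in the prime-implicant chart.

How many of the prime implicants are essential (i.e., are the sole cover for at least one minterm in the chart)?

4

size-2^0 implicants → 0000(✓)  0001(✓)  0011(✓)  0100(✓)  0101(✓)  0111(✓)  1001(✓)  1010(✓)  1011(✓)  1101(✓)
size-2^1 implicants → -001(✓)  -011(✓)  -101(✓)  0-00(✓)  0-01(✓)  0-11(✓)  00-1(✓)  000-(✓)  01-1(✓)  010-(✓)  1-01(✓)  10-1(✓)  101-
size-2^2 implicants → --01  -0-1  0--1  0-0-
Unchecked terms (primes): --01, -0-1, 0--1, 0-0-, 101-
Minterm coverage:
  m0 ⊆ 0-0- [E]
  m1 ⊆ --01,-0-1,0--1,0-0-
  m3 ⊆ -0-1,0--1
  m4 ⊆ 0-0- [E]
  m7 ⊆ 0--1 [E]
  m9 ⊆ --01,-0-1
  m10 ⊆ 101- [E]
  m11 ⊆ -0-1,101-
  m13 ⊆ --01 [E]
E = {--01, 0--1, 0-0-, 101-}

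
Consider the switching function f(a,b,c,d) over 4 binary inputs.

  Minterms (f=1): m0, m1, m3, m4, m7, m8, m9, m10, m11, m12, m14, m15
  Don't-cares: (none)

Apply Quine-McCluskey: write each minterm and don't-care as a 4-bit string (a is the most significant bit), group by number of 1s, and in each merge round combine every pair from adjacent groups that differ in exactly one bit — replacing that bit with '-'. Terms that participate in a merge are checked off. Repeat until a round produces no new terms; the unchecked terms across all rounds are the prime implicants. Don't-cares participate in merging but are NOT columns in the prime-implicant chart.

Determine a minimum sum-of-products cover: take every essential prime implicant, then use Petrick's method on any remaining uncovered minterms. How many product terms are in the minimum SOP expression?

4

size-2^0 implicants → 0000(✓)  0001(✓)  0011(✓)  0100(✓)  0111(✓)  1000(✓)  1001(✓)  1010(✓)  1011(✓)  1100(✓)  1110(✓)  1111(✓)
size-2^1 implicants → -000(✓)  -001(✓)  -011(✓)  -100(✓)  -111(✓)  0-00(✓)  0-11(✓)  00-1(✓)  000-(✓)  1-00(✓)  1-10(✓)  1-11(✓)  10-0(✓)  10-1(✓)  100-(✓)  101-(✓)  11-0(✓)  111-(✓)
size-2^2 implicants → --00  --11  -0-1  -00-  1--0  1-1-  10--
Unchecked terms (primes): --00, --11, -0-1, -00-, 1--0, 1-1-, 10--
Minterm coverage:
  m0 ⊆ --00,-00-
  m1 ⊆ -0-1,-00-
  m3 ⊆ --11,-0-1
  m4 ⊆ --00 [E]
  m7 ⊆ --11 [E]
  m8 ⊆ --00,-00-,1--0,10--
  m9 ⊆ -0-1,-00-,10--
  m10 ⊆ 1--0,1-1-,10--
  m11 ⊆ --11,-0-1,1-1-,10--
  m12 ⊆ --00,1--0
  m14 ⊆ 1--0,1-1-
  m15 ⊆ --11,1-1-
E = {--00, --11}
Petrick residual → -0-1, 1--0
Cover = c'd' + cd + b'd + ad'  |cover|=4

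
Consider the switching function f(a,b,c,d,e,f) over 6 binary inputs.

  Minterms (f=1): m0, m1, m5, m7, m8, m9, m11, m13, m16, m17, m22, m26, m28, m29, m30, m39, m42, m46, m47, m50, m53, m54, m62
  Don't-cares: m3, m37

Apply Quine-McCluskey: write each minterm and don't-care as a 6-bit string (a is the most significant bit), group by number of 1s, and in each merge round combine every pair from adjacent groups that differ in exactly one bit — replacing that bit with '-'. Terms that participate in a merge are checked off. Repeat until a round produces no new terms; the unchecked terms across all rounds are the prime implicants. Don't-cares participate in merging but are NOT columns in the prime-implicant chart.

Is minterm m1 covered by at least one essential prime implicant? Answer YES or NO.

YES

Round 0: 000000✓ 000001✓ 000011✓ 000101✓ 000111✓ 001000✓ 001001✓ 001011✓ 001101✓ 010000✓ 010001✓ 010110✓ 011010✓ 011100✓ 011101✓ 011110✓ 100101✓ 100111✓ 101010✓ 101110✓ 101111✓ 110010✓ 110101✓ 110110✓ 111110✓
Round 1: -00101✓ -00111✓ -10110✓ -11110✓ 0-0000✓ 0-0001✓ 0-1101 00-000✓ 00-001✓ 00-011✓ 00-101✓ 000-01✓ 000-11✓ 0000-1✓ 00000-✓ 0001-1✓ 001-01✓ 0010-1✓ 00100-✓ 01-110✓ 01000-✓ 011-10 0111-0 01110- 1-0101 1-1110 10-111 1001-1✓ 101-10 10111- 11-110✓ 110-10
Round 2: -001-1 -1-110 0-000- 00--01 00-0-1 00-00- 000--1
PIs = {-001-1, -1-110, 0-000-, 0-1101, 00--01, 00-0-1, 00-00-, 000--1, 011-10, 0111-0, 01110-, 1-0101, 1-1110, 10-111, 101-10, 10111-, 110-10}
Coverage chart:
  m0: 0-000-,00-00-
  m1: 0-000-,00--01,00-0-1,00-00-,000--1
  m5: -001-1,00--01,000--1
  m7: -001-1,000--1
  m8: 00-00- ←essential
  m9: 00--01,00-0-1,00-00-
  m11: 00-0-1 ←essential
  m13: 0-1101,00--01
  m16: 0-000- ←essential
  m17: 0-000- ←essential
  m22: -1-110 ←essential
  m26: 011-10 ←essential
  m28: 0111-0,01110-
  m29: 0-1101,01110-
  m30: -1-110,011-10,0111-0
  m39: -001-1,10-111
  m42: 101-10 ←essential
  m46: 1-1110,101-10,10111-
  m47: 10-111,10111-
  m50: 110-10 ←essential
  m53: 1-0101 ←essential
  m54: -1-110,110-10
  m62: -1-110,1-1110
Essential: -1-110, 0-000-, 00-0-1, 00-00-, 011-10, 1-0101, 101-10, 110-10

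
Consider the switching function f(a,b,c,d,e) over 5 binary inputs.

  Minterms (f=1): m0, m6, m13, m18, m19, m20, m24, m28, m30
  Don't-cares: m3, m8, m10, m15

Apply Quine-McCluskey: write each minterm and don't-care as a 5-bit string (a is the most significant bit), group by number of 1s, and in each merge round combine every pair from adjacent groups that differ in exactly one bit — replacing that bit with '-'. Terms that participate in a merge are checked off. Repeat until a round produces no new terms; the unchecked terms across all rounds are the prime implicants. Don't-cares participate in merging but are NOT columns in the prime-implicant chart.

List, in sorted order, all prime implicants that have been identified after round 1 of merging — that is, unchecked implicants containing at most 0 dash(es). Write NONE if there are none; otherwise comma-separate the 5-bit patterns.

Round 0: 00000✓ 00011✓ 00110 01000✓ 01010✓ 01101✓ 01111✓ 10010✓ 10011✓ 10100✓ 11000✓ 11100✓ 11110✓
Round 1: -0011 -1000 0-000 010-0 011-1 1-100 1001- 11-00 111-0
PIs = {-0011, -1000, 0-000, 00110, 010-0, 011-1, 1-100, 1001-, 11-00, 111-0}

00110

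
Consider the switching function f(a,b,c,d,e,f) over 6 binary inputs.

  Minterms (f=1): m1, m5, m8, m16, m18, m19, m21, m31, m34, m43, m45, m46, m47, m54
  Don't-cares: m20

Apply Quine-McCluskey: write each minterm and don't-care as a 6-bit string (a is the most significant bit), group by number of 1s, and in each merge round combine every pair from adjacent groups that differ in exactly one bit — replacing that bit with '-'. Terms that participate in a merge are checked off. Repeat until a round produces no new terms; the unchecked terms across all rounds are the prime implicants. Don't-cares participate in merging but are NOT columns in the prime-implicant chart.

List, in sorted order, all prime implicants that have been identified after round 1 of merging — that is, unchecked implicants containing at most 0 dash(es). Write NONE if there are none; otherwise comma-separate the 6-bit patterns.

001000, 011111, 100010, 110110

size-2^0 implicants → 000001(✓)  000101(✓)  001000  010000(✓)  010010(✓)  010011(✓)  010100(✓)  010101(✓)  011111  100010  101011(✓)  101101(✓)  101110(✓)  101111(✓)  110110
size-2^1 implicants → 0-0101  000-01  010-00  0100-0  01001-  01010-  101-11  1011-1  10111-
Unchecked terms (primes): 0-0101, 000-01, 001000, 010-00, 0100-0, 01001-, 01010-, 011111, 100010, 101-11, 1011-1, 10111-, 110110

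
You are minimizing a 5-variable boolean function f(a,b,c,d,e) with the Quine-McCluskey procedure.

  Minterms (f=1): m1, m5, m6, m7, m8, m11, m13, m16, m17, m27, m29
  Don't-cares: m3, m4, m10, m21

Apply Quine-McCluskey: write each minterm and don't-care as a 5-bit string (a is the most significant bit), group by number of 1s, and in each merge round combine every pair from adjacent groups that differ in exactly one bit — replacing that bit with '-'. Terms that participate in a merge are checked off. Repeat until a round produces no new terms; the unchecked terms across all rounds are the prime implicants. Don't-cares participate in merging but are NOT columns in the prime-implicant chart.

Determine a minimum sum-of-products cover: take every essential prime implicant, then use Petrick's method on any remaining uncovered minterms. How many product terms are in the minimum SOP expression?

6

Round 0: 00001✓ 00011✓ 00100✓ 00101✓ 00110✓ 00111✓ 01000✓ 01010✓ 01011✓ 01101✓ 10000✓ 10001✓ 10101✓ 11011✓ 11101✓
Round 1: -0001✓ -0101✓ -1011 -1101✓ 0-011 0-101✓ 00-01✓ 00-11✓ 000-1✓ 001-0✓ 001-1✓ 0010-✓ 0011-✓ 010-0 0101- 1-101✓ 10-01✓ 1000-
Round 2: --101 -0-01 00--1 001--
PIs = {--101, -0-01, -1011, 0-011, 00--1, 001--, 010-0, 0101-, 1000-}
Coverage chart:
  m1: -0-01,00--1
  m5: --101,-0-01,00--1,001--
  m6: 001-- ←essential
  m7: 00--1,001--
  m8: 010-0 ←essential
  m11: -1011,0-011,0101-
  m13: --101 ←essential
  m16: 1000- ←essential
  m17: -0-01,1000-
  m27: -1011 ←essential
  m29: --101 ←essential
Essential: --101, -1011, 001--, 010-0, 1000-
Petrick residual → -0-01
Min cover (6 terms): cd'e + b'd'e + bc'de + a'b'c + a'bc'e' + ab'c'd'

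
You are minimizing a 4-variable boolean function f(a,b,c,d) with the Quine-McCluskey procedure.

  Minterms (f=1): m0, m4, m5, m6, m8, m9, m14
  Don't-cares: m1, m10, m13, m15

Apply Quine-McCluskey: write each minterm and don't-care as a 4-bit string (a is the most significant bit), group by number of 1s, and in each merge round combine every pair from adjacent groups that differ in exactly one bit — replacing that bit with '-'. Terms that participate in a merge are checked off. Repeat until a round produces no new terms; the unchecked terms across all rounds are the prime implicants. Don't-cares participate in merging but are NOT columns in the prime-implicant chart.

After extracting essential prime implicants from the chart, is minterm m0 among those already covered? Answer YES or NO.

NO

[col 0] 0000*, 0001*, 0100*, 0101*, 0110*, 1000*, 1001*, 1010*, 1101*, 1110*, 1111*
[col 1] -000*, -001*, -101*, -110, 0-00*, 0-01*, 000-*, 01-0, 010-*, 1-01*, 1-10, 10-0, 100-*, 11-1, 111-
[col 2] --01, -00-, 0-0-
Prime implicants: --01, -00-, -110, 0-0-, 01-0, 1-10, 10-0, 11-1, 111-
PI chart (minterm → PIs covering it):
  0 | -00-,0-0-
  4 | 0-0-,01-0
  5 | --01,0-0-
  6 | -110,01-0
  8 | -00-,10-0
  9 | --01,-00-
  14 | -110,1-10,111-
(no essential prime implicants)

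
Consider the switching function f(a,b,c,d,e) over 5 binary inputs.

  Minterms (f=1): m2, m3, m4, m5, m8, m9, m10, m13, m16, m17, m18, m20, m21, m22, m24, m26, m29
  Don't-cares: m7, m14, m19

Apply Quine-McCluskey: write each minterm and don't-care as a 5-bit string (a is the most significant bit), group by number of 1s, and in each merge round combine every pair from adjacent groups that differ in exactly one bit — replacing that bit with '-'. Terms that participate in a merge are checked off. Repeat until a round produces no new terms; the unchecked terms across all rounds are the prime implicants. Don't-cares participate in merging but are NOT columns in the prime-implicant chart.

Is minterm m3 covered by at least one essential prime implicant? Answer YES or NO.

NO

size-2^0 implicants → 00010(✓)  00011(✓)  00100(✓)  00101(✓)  00111(✓)  01000(✓)  01001(✓)  01010(✓)  01101(✓)  01110(✓)  10000(✓)  10001(✓)  10010(✓)  10011(✓)  10100(✓)  10101(✓)  10110(✓)  11000(✓)  11010(✓)  11101(✓)
size-2^1 implicants → -0010(✓)  -0011(✓)  -0100(✓)  -0101(✓)  -1000(✓)  -1010(✓)  -1101(✓)  0-010(✓)  0-101(✓)  00-11  0001-(✓)  001-1  0010-(✓)  01-01  01-10  010-0(✓)  0100-  1-000(✓)  1-010(✓)  1-101(✓)  10-00(✓)  10-01(✓)  10-10(✓)  100-0(✓)  100-1(✓)  1000-(✓)  1001-(✓)  101-0(✓)  1010-(✓)  110-0(✓)
size-2^2 implicants → --010  --101  -001-  -010-  -10-0  1-0-0  10--0  10-0-  100--
Unchecked terms (primes): --010, --101, -001-, -010-, -10-0, 00-11, 001-1, 01-01, 01-10, 0100-, 1-0-0, 10--0, 10-0-, 100--
Minterm coverage:
  m2 ⊆ --010,-001-
  m3 ⊆ -001-,00-11
  m4 ⊆ -010- [E]
  m5 ⊆ --101,-010-,001-1
  m8 ⊆ -10-0,0100-
  m9 ⊆ 01-01,0100-
  m10 ⊆ --010,-10-0,01-10
  m13 ⊆ --101,01-01
  m16 ⊆ 1-0-0,10--0,10-0-,100--
  m17 ⊆ 10-0-,100--
  m18 ⊆ --010,-001-,1-0-0,10--0,100--
  m20 ⊆ -010-,10--0,10-0-
  m21 ⊆ --101,-010-,10-0-
  m22 ⊆ 10--0 [E]
  m24 ⊆ -10-0,1-0-0
  m26 ⊆ --010,-10-0,1-0-0
  m29 ⊆ --101 [E]
E = {--101, -010-, 10--0}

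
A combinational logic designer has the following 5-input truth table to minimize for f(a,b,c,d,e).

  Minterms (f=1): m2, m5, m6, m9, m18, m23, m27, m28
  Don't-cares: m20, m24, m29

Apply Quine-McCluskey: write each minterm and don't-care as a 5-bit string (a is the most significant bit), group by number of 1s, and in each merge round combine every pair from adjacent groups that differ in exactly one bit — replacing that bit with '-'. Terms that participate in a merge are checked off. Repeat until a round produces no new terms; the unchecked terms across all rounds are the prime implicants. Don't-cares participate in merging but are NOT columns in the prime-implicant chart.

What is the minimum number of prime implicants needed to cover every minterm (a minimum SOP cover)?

Round 0: 00010✓ 00101 00110✓ 01001 10010✓ 10100✓ 10111 11000✓ 11011 11100✓ 11101✓
Round 1: -0010 00-10 1-100 11-00 1110-
PIs = {-0010, 00-10, 00101, 01001, 1-100, 10111, 11-00, 11011, 1110-}
Coverage chart:
  m2: -0010,00-10
  m5: 00101 ←essential
  m6: 00-10 ←essential
  m9: 01001 ←essential
  m18: -0010 ←essential
  m23: 10111 ←essential
  m27: 11011 ←essential
  m28: 1-100,11-00,1110-
Essential: -0010, 00-10, 00101, 01001, 10111, 11011
Petrick residual → 1-100
Min cover (7 terms): b'c'de' + a'b'de' + a'b'cd'e + a'bc'd'e + acd'e' + ab'cde + abc'de

7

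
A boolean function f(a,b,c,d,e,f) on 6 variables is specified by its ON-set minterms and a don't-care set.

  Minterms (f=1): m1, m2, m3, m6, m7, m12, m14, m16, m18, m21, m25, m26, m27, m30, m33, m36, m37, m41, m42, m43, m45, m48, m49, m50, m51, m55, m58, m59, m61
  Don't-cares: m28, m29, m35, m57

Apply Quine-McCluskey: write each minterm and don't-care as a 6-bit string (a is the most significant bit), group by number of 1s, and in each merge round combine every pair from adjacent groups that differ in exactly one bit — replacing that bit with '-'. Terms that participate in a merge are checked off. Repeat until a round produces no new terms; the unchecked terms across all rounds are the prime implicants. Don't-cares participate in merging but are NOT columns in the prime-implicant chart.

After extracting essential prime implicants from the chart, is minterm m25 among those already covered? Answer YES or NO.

NO

[col 0] 000001*, 000010*, 000011*, 000110*, 000111*, 001100*, 001110*, 010000*, 010010*, 010101*, 011001*, 011010*, 011011*, 011100*, 011101*, 011110*, 100001*, 100011*, 100100*, 100101*, 101001*, 101010*, 101011*, 101101*, 110000*, 110001*, 110010*, 110011*, 110111*, 111001*, 111010*, 111011*, 111101*
[col 1] -00001*, -00011*, -10000*, -10010*, -11001*, -11010*, -11011*, -11101*, 0-0010, 0-1100*, 0-1110*, 00-110, 000-10*, 000-11*, 0000-1*, 00001-*, 00011-*, 0011-0*, 01-010*, 01-101, 0100-0*, 011-01*, 011-10, 0110-1*, 01101-*, 0111-0*, 01110-, 1-0001*, 1-0011*, 1-1001*, 1-1010*, 1-1011*, 1-1101*, 10-001*, 10-011*, 10-101*, 100-01*, 1000-1*, 10010-, 101-01*, 1010-1*, 10101-*, 11-001*, 11-010*, 11-011*, 110-11, 1100-0*, 1100-1*, 11000-*, 11001-*, 111-01*, 1110-1*, 11101-*
[col 2] -000-1, -1-010, -100-0, -11-01, -110-1, -1101-, 0-11-0, 000-1-, 1--001*, 1--011*, 1-00-1*, 1-1-01, 1-10-1*, 1-101-, 10--01, 10-0-1*, 11-0-1*, 11-01-, 1100--
[col 3] 1--0-1
Prime implicants: -000-1, -1-010, -100-0, -11-01, -110-1, -1101-, 0-0010, 0-11-0, 00-110, 000-1-, 01-101, 011-10, 01110-, 1--0-1, 1-1-01, 1-101-, 10--01, 10010-, 11-01-, 110-11, 1100--
PI chart (minterm → PIs covering it):
  1 | -000-1  (sole → essential)
  2 | 0-0010,000-1-
  3 | -000-1,000-1-
  6 | 00-110,000-1-
  7 | 000-1-  (sole → essential)
  12 | 0-11-0  (sole → essential)
  14 | 0-11-0,00-110
  16 | -100-0  (sole → essential)
  18 | -1-010,-100-0,0-0010
  21 | 01-101  (sole → essential)
  25 | -11-01,-110-1
  26 | -1-010,-1101-,011-10
  27 | -110-1,-1101-
  30 | 0-11-0,011-10
  33 | -000-1,1--0-1,10--01
  36 | 10010-  (sole → essential)
  37 | 10--01,10010-
  41 | 1--0-1,1-1-01,10--01
  42 | 1-101-  (sole → essential)
  43 | 1--0-1,1-101-
  45 | 1-1-01,10--01
  48 | -100-0,1100--
  49 | 1--0-1,1100--
  50 | -1-010,-100-0,11-01-,1100--
  51 | 1--0-1,11-01-,110-11,1100--
  55 | 110-11  (sole → essential)
  58 | -1-010,-1101-,1-101-,11-01-
  59 | -110-1,-1101-,1--0-1,1-101-,11-01-
  61 | -11-01,1-1-01
Essential prime implicants: -000-1, -100-0, 0-11-0, 000-1-, 01-101, 1-101-, 10010-, 110-11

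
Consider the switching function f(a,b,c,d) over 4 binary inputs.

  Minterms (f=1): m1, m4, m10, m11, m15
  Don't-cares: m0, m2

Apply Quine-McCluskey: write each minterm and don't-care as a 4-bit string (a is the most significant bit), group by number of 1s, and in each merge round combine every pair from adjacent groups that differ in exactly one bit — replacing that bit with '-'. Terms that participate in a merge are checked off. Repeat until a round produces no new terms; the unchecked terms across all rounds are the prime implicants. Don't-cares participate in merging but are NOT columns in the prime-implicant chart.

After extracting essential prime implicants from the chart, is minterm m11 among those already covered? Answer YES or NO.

YES

Round 0: 0000✓ 0001✓ 0010✓ 0100✓ 1010✓ 1011✓ 1111✓
Round 1: -010 0-00 00-0 000- 1-11 101-
PIs = {-010, 0-00, 00-0, 000-, 1-11, 101-}
Coverage chart:
  m1: 000- ←essential
  m4: 0-00 ←essential
  m10: -010,101-
  m11: 1-11,101-
  m15: 1-11 ←essential
Essential: 0-00, 000-, 1-11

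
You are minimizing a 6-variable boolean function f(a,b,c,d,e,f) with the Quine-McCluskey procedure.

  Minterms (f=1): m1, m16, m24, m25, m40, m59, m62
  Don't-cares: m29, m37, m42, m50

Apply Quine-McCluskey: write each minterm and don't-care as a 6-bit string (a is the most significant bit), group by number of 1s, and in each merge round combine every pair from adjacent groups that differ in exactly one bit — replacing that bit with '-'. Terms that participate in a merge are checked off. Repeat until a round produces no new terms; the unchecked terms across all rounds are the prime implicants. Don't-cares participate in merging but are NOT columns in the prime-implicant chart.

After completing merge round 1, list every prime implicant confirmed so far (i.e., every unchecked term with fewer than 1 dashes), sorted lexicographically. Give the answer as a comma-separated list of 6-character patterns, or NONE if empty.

000001, 100101, 110010, 111011, 111110

[col 0] 000001, 010000*, 011000*, 011001*, 011101*, 100101, 101000*, 101010*, 110010, 111011, 111110
[col 1] 01-000, 011-01, 01100-, 1010-0
Prime implicants: 000001, 01-000, 011-01, 01100-, 100101, 1010-0, 110010, 111011, 111110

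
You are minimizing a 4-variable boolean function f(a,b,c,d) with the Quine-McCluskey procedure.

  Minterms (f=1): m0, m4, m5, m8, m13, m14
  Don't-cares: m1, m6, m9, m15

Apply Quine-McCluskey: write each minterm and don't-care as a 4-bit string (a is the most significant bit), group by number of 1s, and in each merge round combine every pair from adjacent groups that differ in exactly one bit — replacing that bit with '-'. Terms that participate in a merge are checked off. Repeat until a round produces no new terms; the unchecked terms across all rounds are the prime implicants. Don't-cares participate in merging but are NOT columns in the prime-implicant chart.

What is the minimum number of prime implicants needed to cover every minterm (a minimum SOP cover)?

4

[col 0] 0000*, 0001*, 0100*, 0101*, 0110*, 1000*, 1001*, 1101*, 1110*, 1111*
[col 1] -000*, -001*, -101*, -110, 0-00*, 0-01*, 000-*, 01-0, 010-*, 1-01*, 100-*, 11-1, 111-
[col 2] --01, -00-, 0-0-
Prime implicants: --01, -00-, -110, 0-0-, 01-0, 11-1, 111-
PI chart (minterm → PIs covering it):
  0 | -00-,0-0-
  4 | 0-0-,01-0
  5 | --01,0-0-
  8 | -00-  (sole → essential)
  13 | --01,11-1
  14 | -110,111-
Essential prime implicants: -00-
Petrick residual → --01, -110, 0-0-
Minimum SOP uses 4 PIs: c'd + b'c' + bcd' + a'c'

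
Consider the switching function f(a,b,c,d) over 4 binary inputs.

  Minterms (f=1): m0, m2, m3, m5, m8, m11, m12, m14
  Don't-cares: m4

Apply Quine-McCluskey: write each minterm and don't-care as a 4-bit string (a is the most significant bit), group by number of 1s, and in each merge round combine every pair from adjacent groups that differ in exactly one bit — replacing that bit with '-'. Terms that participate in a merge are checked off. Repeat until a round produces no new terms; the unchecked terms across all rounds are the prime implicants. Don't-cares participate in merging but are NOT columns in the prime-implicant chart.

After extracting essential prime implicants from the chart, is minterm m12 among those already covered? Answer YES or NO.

YES

size-2^0 implicants → 0000(✓)  0010(✓)  0011(✓)  0100(✓)  0101(✓)  1000(✓)  1011(✓)  1100(✓)  1110(✓)
size-2^1 implicants → -000(✓)  -011  -100(✓)  0-00(✓)  00-0  001-  010-  1-00(✓)  11-0
size-2^2 implicants → --00
Unchecked terms (primes): --00, -011, 00-0, 001-, 010-, 11-0
Minterm coverage:
  m0 ⊆ --00,00-0
  m2 ⊆ 00-0,001-
  m3 ⊆ -011,001-
  m5 ⊆ 010- [E]
  m8 ⊆ --00 [E]
  m11 ⊆ -011 [E]
  m12 ⊆ --00,11-0
  m14 ⊆ 11-0 [E]
E = {--00, -011, 010-, 11-0}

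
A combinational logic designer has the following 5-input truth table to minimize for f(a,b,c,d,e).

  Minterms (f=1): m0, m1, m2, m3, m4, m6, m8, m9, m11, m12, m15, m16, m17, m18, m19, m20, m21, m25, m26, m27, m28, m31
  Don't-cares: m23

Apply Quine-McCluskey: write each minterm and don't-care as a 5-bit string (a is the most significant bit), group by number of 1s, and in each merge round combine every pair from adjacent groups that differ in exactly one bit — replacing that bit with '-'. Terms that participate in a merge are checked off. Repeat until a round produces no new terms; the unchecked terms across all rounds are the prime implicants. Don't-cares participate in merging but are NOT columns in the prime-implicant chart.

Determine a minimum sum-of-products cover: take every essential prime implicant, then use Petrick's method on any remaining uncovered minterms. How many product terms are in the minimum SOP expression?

7

size-2^0 implicants → 00000(✓)  00001(✓)  00010(✓)  00011(✓)  00100(✓)  00110(✓)  01000(✓)  01001(✓)  01011(✓)  01100(✓)  01111(✓)  10000(✓)  10001(✓)  10010(✓)  10011(✓)  10100(✓)  10101(✓)  10111(✓)  11001(✓)  11010(✓)  11011(✓)  11100(✓)  11111(✓)
size-2^1 implicants → -0000(✓)  -0001(✓)  -0010(✓)  -0011(✓)  -0100(✓)  -1001(✓)  -1011(✓)  -1100(✓)  -1111(✓)  0-000(✓)  0-001(✓)  0-011(✓)  0-100(✓)  00-00(✓)  00-10(✓)  000-0(✓)  000-1(✓)  0000-(✓)  0001-(✓)  001-0(✓)  01-00(✓)  01-11(✓)  010-1(✓)  0100-(✓)  1-001(✓)  1-010(✓)  1-011(✓)  1-100(✓)  1-111(✓)  10-00(✓)  10-01(✓)  10-11(✓)  100-0(✓)  100-1(✓)  1000-(✓)  1001-(✓)  101-1(✓)  1010-(✓)  11-11(✓)  110-1(✓)  1101-(✓)
size-2^2 implicants → --001(✓)  --011(✓)  --100  -0-00  -00-0(✓)  -00-1(✓)  -000-(✓)  -001-(✓)  -1-11  -10-1(✓)  0--00  0-0-1(✓)  0-00-  00--0  000--(✓)  1--11  1-0-1(✓)  1-01-  10--1  10-0-  100--(✓)
size-2^3 implicants → --0-1  -00--
Unchecked terms (primes): --0-1, --100, -0-00, -00--, -1-11, 0--00, 0-00-, 00--0, 1--11, 1-01-, 10--1, 10-0-
Minterm coverage:
  m0 ⊆ -0-00,-00--,0--00,0-00-,00--0
  m1 ⊆ --0-1,-00--,0-00-
  m2 ⊆ -00--,00--0
  m3 ⊆ --0-1,-00--
  m4 ⊆ --100,-0-00,0--00,00--0
  m6 ⊆ 00--0 [E]
  m8 ⊆ 0--00,0-00-
  m9 ⊆ --0-1,0-00-
  m11 ⊆ --0-1,-1-11
  m12 ⊆ --100,0--00
  m15 ⊆ -1-11 [E]
  m16 ⊆ -0-00,-00--,10-0-
  m17 ⊆ --0-1,-00--,10--1,10-0-
  m18 ⊆ -00--,1-01-
  m19 ⊆ --0-1,-00--,1--11,1-01-,10--1
  m20 ⊆ --100,-0-00,10-0-
  m21 ⊆ 10--1,10-0-
  m25 ⊆ --0-1 [E]
  m26 ⊆ 1-01- [E]
  m27 ⊆ --0-1,-1-11,1--11,1-01-
  m28 ⊆ --100 [E]
  m31 ⊆ -1-11,1--11
E = {--0-1, --100, -1-11, 00--0, 1-01-}
Petrick residual → 0--00, 10-0-
Cover = c'e + cd'e' + bde + a'd'e' + a'b'e' + ac'd + ab'd'  |cover|=7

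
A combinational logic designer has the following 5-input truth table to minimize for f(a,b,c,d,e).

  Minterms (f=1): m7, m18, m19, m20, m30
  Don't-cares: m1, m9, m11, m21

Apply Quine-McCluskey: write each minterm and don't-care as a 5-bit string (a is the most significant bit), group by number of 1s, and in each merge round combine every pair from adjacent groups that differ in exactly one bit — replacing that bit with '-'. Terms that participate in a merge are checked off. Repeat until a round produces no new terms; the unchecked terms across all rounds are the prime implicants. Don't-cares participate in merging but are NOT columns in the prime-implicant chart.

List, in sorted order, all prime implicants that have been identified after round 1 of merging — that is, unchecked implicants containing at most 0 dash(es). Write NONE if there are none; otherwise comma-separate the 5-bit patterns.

Round 0: 00001✓ 00111 01001✓ 01011✓ 10010✓ 10011✓ 10100✓ 10101✓ 11110
Round 1: 0-001 010-1 1001- 1010-
PIs = {0-001, 00111, 010-1, 1001-, 1010-, 11110}

00111, 11110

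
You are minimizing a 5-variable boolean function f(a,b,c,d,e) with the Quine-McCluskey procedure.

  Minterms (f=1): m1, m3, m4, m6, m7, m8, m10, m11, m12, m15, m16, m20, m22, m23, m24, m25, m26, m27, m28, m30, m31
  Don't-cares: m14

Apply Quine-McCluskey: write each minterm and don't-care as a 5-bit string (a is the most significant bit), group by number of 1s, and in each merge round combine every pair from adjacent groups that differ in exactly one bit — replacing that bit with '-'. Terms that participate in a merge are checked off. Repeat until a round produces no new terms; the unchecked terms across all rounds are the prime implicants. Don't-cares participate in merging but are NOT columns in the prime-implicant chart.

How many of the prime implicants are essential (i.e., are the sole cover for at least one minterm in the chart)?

Round 0: 00001✓ 00011✓ 00100✓ 00110✓ 00111✓ 01000✓ 01010✓ 01011✓ 01100✓ 01110✓ 01111✓ 10000✓ 10100✓ 10110✓ 10111✓ 11000✓ 11001✓ 11010✓ 11011✓ 11100✓ 11110✓ 11111✓
Round 1: -0100✓ -0110✓ -0111✓ -1000✓ -1010✓ -1011✓ -1100✓ -1110✓ -1111✓ 0-011✓ 0-100✓ 0-110✓ 0-111✓ 00-11✓ 000-1 001-0✓ 0011-✓ 01-00✓ 01-10✓ 01-11✓ 010-0✓ 0101-✓ 011-0✓ 0111-✓ 1-000✓ 1-100✓ 1-110✓ 1-111✓ 10-00✓ 101-0✓ 1011-✓ 11-00✓ 11-10✓ 11-11✓ 110-0✓ 110-1✓ 1100-✓ 1101-✓ 111-0✓ 1111-✓
Round 2: --100✓ --110✓ --111✓ -01-0✓ -011-✓ -1-00✓ -1-10✓ -1-11✓ -10-0✓ -101-✓ -11-0✓ -111-✓ 0--11 0-1-0✓ 0-11-✓ 01--0✓ 01-1-✓ 1--00 1-1-0✓ 1-11-✓ 11--0✓ 11-1-✓ 110--
Round 3: --1-0 --11- -1--0 -1-1-
PIs = {--1-0, --11-, -1--0, -1-1-, 0--11, 000-1, 1--00, 110--}
Coverage chart:
  m1: 000-1 ←essential
  m3: 0--11,000-1
  m4: --1-0 ←essential
  m6: --1-0,--11-
  m7: --11-,0--11
  m8: -1--0 ←essential
  m10: -1--0,-1-1-
  m11: -1-1-,0--11
  m12: --1-0,-1--0
  m15: --11-,-1-1-,0--11
  m16: 1--00 ←essential
  m20: --1-0,1--00
  m22: --1-0,--11-
  m23: --11- ←essential
  m24: -1--0,1--00,110--
  m25: 110-- ←essential
  m26: -1--0,-1-1-,110--
  m27: -1-1-,110--
  m28: --1-0,-1--0,1--00
  m30: --1-0,--11-,-1--0,-1-1-
  m31: --11-,-1-1-
Essential: --1-0, --11-, -1--0, 000-1, 1--00, 110--

6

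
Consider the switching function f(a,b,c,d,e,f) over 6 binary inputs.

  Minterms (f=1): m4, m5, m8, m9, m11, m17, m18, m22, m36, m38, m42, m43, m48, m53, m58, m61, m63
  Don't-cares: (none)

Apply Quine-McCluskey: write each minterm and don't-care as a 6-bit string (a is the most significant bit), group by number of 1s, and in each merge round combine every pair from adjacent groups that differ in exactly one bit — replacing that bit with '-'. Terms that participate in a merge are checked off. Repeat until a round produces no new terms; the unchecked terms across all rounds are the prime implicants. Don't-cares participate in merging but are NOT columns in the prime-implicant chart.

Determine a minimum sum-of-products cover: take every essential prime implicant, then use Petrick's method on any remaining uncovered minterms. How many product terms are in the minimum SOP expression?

Round 0: 000100✓ 000101✓ 001000✓ 001001✓ 001011✓ 010001 010010✓ 010110✓ 100100✓ 100110✓ 101010✓ 101011✓ 110000 110101✓ 111010✓ 111101✓ 111111✓
Round 1: -00100 -01011 00010- 0010-1 00100- 010-10 1-1010 1001-0 10101- 11-101 1111-1
PIs = {-00100, -01011, 00010-, 0010-1, 00100-, 010-10, 010001, 1-1010, 1001-0, 10101-, 11-101, 110000, 1111-1}
Coverage chart:
  m4: -00100,00010-
  m5: 00010- ←essential
  m8: 00100- ←essential
  m9: 0010-1,00100-
  m11: -01011,0010-1
  m17: 010001 ←essential
  m18: 010-10 ←essential
  m22: 010-10 ←essential
  m36: -00100,1001-0
  m38: 1001-0 ←essential
  m42: 1-1010,10101-
  m43: -01011,10101-
  m48: 110000 ←essential
  m53: 11-101 ←essential
  m58: 1-1010 ←essential
  m61: 11-101,1111-1
  m63: 1111-1 ←essential
Essential: 00010-, 00100-, 010-10, 010001, 1-1010, 1001-0, 11-101, 110000, 1111-1
Petrick residual → -01011
Min cover (10 terms): b'cd'ef + a'b'c'de' + a'b'cd'e' + a'bc'ef' + a'bc'd'e'f + acd'ef' + ab'c'df' + abde'f + abc'd'e'f' + abcdf

10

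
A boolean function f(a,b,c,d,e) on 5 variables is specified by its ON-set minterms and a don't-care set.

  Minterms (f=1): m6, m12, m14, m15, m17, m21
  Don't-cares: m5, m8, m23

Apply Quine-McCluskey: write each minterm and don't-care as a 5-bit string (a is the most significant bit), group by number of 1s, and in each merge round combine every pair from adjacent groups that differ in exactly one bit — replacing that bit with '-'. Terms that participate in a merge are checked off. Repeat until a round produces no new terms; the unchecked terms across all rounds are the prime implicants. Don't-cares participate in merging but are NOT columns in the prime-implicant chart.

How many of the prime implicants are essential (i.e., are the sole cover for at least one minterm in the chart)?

3

[col 0] 00101*, 00110*, 01000*, 01100*, 01110*, 01111*, 10001*, 10101*, 10111*
[col 1] -0101, 0-110, 01-00, 011-0, 0111-, 10-01, 101-1
Prime implicants: -0101, 0-110, 01-00, 011-0, 0111-, 10-01, 101-1
PI chart (minterm → PIs covering it):
  6 | 0-110  (sole → essential)
  12 | 01-00,011-0
  14 | 0-110,011-0,0111-
  15 | 0111-  (sole → essential)
  17 | 10-01  (sole → essential)
  21 | -0101,10-01,101-1
Essential prime implicants: 0-110, 0111-, 10-01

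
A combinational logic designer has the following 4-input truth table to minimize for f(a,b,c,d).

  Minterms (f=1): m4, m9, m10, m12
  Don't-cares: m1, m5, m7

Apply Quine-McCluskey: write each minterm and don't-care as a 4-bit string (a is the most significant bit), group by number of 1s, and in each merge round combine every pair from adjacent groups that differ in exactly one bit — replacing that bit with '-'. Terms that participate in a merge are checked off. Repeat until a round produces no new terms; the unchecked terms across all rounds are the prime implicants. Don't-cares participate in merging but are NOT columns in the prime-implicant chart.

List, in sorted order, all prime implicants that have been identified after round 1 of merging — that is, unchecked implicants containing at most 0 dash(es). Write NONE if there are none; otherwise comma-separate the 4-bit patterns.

Round 0: 0001✓ 0100✓ 0101✓ 0111✓ 1001✓ 1010 1100✓
Round 1: -001 -100 0-01 01-1 010-
PIs = {-001, -100, 0-01, 01-1, 010-, 1010}

1010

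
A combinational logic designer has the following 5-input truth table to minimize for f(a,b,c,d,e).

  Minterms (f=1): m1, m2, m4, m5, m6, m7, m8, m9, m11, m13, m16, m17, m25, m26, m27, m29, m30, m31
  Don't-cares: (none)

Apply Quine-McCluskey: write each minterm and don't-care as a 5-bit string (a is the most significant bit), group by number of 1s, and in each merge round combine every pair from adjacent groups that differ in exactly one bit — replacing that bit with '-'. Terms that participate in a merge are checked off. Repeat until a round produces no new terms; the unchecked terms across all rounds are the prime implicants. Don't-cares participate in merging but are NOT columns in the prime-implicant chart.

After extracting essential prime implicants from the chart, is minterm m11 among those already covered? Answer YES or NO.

size-2^0 implicants → 00001(✓)  00010(✓)  00100(✓)  00101(✓)  00110(✓)  00111(✓)  01000(✓)  01001(✓)  01011(✓)  01101(✓)  10000(✓)  10001(✓)  11001(✓)  11010(✓)  11011(✓)  11101(✓)  11110(✓)  11111(✓)
size-2^1 implicants → -0001(✓)  -1001(✓)  -1011(✓)  -1101(✓)  0-001(✓)  0-101(✓)  00-01(✓)  00-10  001-0(✓)  001-1(✓)  0010-(✓)  0011-(✓)  01-01(✓)  010-1(✓)  0100-  1-001(✓)  1000-  11-01(✓)  11-10(✓)  11-11(✓)  110-1(✓)  1101-(✓)  111-1(✓)  1111-(✓)
size-2^2 implicants → --001  -1-01  -10-1  0--01  001--  11--1  11-1-
Unchecked terms (primes): --001, -1-01, -10-1, 0--01, 00-10, 001--, 0100-, 1000-, 11--1, 11-1-
Minterm coverage:
  m1 ⊆ --001,0--01
  m2 ⊆ 00-10 [E]
  m4 ⊆ 001-- [E]
  m5 ⊆ 0--01,001--
  m6 ⊆ 00-10,001--
  m7 ⊆ 001-- [E]
  m8 ⊆ 0100- [E]
  m9 ⊆ --001,-1-01,-10-1,0--01,0100-
  m11 ⊆ -10-1 [E]
  m13 ⊆ -1-01,0--01
  m16 ⊆ 1000- [E]
  m17 ⊆ --001,1000-
  m25 ⊆ --001,-1-01,-10-1,11--1
  m26 ⊆ 11-1- [E]
  m27 ⊆ -10-1,11--1,11-1-
  m29 ⊆ -1-01,11--1
  m30 ⊆ 11-1- [E]
  m31 ⊆ 11--1,11-1-
E = {-10-1, 00-10, 001--, 0100-, 1000-, 11-1-}

YES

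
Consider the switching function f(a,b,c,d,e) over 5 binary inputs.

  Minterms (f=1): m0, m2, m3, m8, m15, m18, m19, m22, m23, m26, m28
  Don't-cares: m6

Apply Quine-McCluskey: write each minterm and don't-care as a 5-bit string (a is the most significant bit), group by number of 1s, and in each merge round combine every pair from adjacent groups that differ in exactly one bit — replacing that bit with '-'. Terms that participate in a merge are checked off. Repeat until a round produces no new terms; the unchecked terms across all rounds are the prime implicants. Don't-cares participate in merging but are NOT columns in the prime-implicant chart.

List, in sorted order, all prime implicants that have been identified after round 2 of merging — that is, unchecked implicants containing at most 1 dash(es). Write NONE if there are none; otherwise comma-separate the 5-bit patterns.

[col 0] 00000*, 00010*, 00011*, 00110*, 01000*, 01111, 10010*, 10011*, 10110*, 10111*, 11010*, 11100
[col 1] -0010*, -0011*, -0110*, 0-000, 00-10*, 000-0, 0001-*, 1-010, 10-10*, 10-11*, 1001-*, 1011-*
[col 2] -0-10, -001-, 10-1-
Prime implicants: -0-10, -001-, 0-000, 000-0, 01111, 1-010, 10-1-, 11100

0-000, 000-0, 01111, 1-010, 11100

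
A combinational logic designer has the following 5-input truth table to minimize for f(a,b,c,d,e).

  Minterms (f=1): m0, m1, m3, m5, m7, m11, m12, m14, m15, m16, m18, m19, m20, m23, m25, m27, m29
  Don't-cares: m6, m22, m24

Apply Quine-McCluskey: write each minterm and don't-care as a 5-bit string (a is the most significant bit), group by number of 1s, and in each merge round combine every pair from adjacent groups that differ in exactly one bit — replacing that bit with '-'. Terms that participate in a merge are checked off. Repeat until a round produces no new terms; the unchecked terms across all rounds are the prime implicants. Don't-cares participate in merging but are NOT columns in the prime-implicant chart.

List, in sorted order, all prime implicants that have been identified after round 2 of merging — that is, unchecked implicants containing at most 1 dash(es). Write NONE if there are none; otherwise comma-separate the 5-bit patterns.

size-2^0 implicants → 00000(✓)  00001(✓)  00011(✓)  00101(✓)  00110(✓)  00111(✓)  01011(✓)  01100(✓)  01110(✓)  01111(✓)  10000(✓)  10010(✓)  10011(✓)  10100(✓)  10110(✓)  10111(✓)  11000(✓)  11001(✓)  11011(✓)  11101(✓)
size-2^1 implicants → -0000  -0011(✓)  -0110(✓)  -0111(✓)  -1011(✓)  0-011(✓)  0-110(✓)  0-111(✓)  00-01(✓)  00-11(✓)  000-1(✓)  0000-  001-1(✓)  0011-(✓)  01-11(✓)  011-0  0111-(✓)  1-000  1-011(✓)  10-00(✓)  10-10(✓)  10-11(✓)  100-0(✓)  1001-(✓)  101-0(✓)  1011-(✓)  11-01  110-1  1100-
size-2^2 implicants → --011  -0-11  -011-  0--11  0-11-  00--1  10--0  10-1-
Unchecked terms (primes): --011, -0-11, -0000, -011-, 0--11, 0-11-, 00--1, 0000-, 011-0, 1-000, 10--0, 10-1-, 11-01, 110-1, 1100-

-0000, 0000-, 011-0, 1-000, 11-01, 110-1, 1100-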